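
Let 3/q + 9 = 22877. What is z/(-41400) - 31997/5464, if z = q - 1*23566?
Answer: -683702419729/129324028320 ≈ -5.2867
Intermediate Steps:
q = 3/22868 (q = 3/(-9 + 22877) = 3/22868 ≈ 0.00013119)
z = -538907285/22868 (z = 3/22868 - 1*23566 = 3/22868 - 23566 = -538907285/22868 ≈ -23566.)
z/(-41400) - 31997/5464 = -538907285/22868/(-41400) - 31997/5464 = -538907285/22868*(-1/41400) - 31997*1/5464 = 107781457/189347040 - 31997/5464 = -683702419729/129324028320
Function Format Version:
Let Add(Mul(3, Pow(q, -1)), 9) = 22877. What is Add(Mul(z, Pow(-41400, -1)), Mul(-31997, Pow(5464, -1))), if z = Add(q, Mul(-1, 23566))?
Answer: Rational(-683702419729, 129324028320) ≈ -5.2867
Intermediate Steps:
q = Rational(3, 22868) (q = Mul(3, Pow(Add(-9, 22877), -1)) = Mul(3, Pow(22868, -1)) = Mul(3, Rational(1, 22868)) = Rational(3, 22868) ≈ 0.00013119)
z = Rational(-538907285, 22868) (z = Add(Rational(3, 22868), Mul(-1, 23566)) = Add(Rational(3, 22868), -23566) = Rational(-538907285, 22868) ≈ -23566.)
Add(Mul(z, Pow(-41400, -1)), Mul(-31997, Pow(5464, -1))) = Add(Mul(Rational(-538907285, 22868), Pow(-41400, -1)), Mul(-31997, Pow(5464, -1))) = Add(Mul(Rational(-538907285, 22868), Rational(-1, 41400)), Mul(-31997, Rational(1, 5464))) = Add(Rational(107781457, 189347040), Rational(-31997, 5464)) = Rational(-683702419729, 129324028320)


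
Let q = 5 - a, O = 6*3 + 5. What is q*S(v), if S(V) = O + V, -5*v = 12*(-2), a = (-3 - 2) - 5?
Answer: 417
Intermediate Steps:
a = -10 (a = -5 - 5 = -10)
O = 23 (O = 18 + 5 = 23)
v = 24/5 (v = -12*(-2)/5 = -1/5*(-24) = 24/5 ≈ 4.8000)
S(V) = 23 + V
q = 15 (q = 5 - 1*(-10) = 5 + 10 = 15)
q*S(v) = 15*(23 + 24/5) = 15*(139/5) = 417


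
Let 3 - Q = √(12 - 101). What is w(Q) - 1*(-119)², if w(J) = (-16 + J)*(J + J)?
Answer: -14417 + 20*I*√89 ≈ -14417.0 + 188.68*I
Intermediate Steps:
Q = 3 - I*√89 (Q = 3 - √(12 - 101) = 3 - √(-89) = 3 - I*√89 ≈ 3.0 - 9.434*I)
w(J) = 2*J*(-16 + J) (w(J) = (-16 + J)*(2*J) = 2*J*(-16 + J))
w(Q) - 1*(-119)² = 2*(3 - I*√89)*(-16 + (3 - I*√89)) - 1*(-119)² = 2*(3 - I*√89)*(-13 - I*√89) - 1*14161 = 2*(-13 - I*√89)*(3 - I*√89) - 14161 = -14161 + 2*(-13 - I*√89)*(3 - I*√89)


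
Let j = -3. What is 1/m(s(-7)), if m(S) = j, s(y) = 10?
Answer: -⅓ ≈ -0.33333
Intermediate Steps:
m(S) = -3
1/m(s(-7)) = 1/(-3) = -⅓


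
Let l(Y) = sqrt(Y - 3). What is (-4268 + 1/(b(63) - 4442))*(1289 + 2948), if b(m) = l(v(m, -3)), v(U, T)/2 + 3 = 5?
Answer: -80308898793/4441 ≈ -1.8084e+7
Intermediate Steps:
v(U, T) = 4 (v(U, T) = -6 + 2*5 = -6 + 10 = 4)
l(Y) = sqrt(-3 + Y)
b(m) = 1 (b(m) = sqrt(-3 + 4) = sqrt(1) = 1)
(-4268 + 1/(b(63) - 4442))*(1289 + 2948) = (-4268 + 1/(1 - 4442))*(1289 + 2948) = (-4268 + 1/(-4441))*4237 = (-4268 - 1/4441)*4237 = -18954189/4441*4237 = -80308898793/4441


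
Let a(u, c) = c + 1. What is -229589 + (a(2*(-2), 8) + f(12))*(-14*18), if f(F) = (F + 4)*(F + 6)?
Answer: -304433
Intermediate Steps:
a(u, c) = 1 + c
f(F) = (4 + F)*(6 + F)
-229589 + (a(2*(-2), 8) + f(12))*(-14*18) = -229589 + ((1 + 8) + (24 + 12² + 10*12))*(-14*18) = -229589 + (9 + (24 + 144 + 120))*(-252) = -229589 + (9 + 288)*(-252) = -229589 + 297*(-252) = -229589 - 74844 = -304433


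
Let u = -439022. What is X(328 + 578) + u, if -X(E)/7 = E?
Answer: -445364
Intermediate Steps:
X(E) = -7*E
X(328 + 578) + u = -7*(328 + 578) - 439022 = -7*906 - 439022 = -6342 - 439022 = -445364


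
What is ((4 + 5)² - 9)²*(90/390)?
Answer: 15552/13 ≈ 1196.3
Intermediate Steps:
((4 + 5)² - 9)²*(90/390) = (9² - 9)²*(90*(1/390)) = (81 - 9)²*(3/13) = 72²*(3/13) = 5184*(3/13) = 15552/13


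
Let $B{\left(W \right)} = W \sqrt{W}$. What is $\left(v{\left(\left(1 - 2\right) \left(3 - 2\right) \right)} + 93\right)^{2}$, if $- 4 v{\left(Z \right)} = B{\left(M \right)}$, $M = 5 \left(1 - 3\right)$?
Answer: $\frac{17173}{2} + 465 i \sqrt{10} \approx 8586.5 + 1470.5 i$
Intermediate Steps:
$M = -10$ ($M = 5 \left(-2\right) = -10$)
$B{\left(W \right)} = W^{\frac{3}{2}}$
$v{\left(Z \right)} = \frac{5 i \sqrt{10}}{2}$ ($v{\left(Z \right)} = - \frac{\left(-10\right)^{\frac{3}{2}}}{4} = - \frac{\left(-10\right) i \sqrt{10}}{4} = \frac{5 i \sqrt{10}}{2}$)
$\left(v{\left(\left(1 - 2\right) \left(3 - 2\right) \right)} + 93\right)^{2} = \left(\frac{5 i \sqrt{10}}{2} + 93\right)^{2} = \left(93 + \frac{5 i \sqrt{10}}{2}\right)^{2}$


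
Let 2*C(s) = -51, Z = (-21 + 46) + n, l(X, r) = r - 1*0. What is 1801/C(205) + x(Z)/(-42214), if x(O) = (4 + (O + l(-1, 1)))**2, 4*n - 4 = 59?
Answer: -2434585187/34446624 ≈ -70.677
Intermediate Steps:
l(X, r) = r (l(X, r) = r + 0 = r)
n = 63/4 (n = 1 + (1/4)*59 = 1 + 59/4 = 63/4 ≈ 15.750)
Z = 163/4 (Z = (-21 + 46) + 63/4 = 25 + 63/4 = 163/4 ≈ 40.750)
x(O) = (5 + O)**2 (x(O) = (4 + (O + 1))**2 = (4 + (1 + O))**2 = (5 + O)**2)
C(s) = -51/2 (C(s) = (1/2)*(-51) = -51/2)
1801/C(205) + x(Z)/(-42214) = 1801/(-51/2) + (5 + 163/4)**2/(-42214) = 1801*(-2/51) + (183/4)**2*(-1/42214) = -3602/51 + (33489/16)*(-1/42214) = -3602/51 - 33489/675424 = -2434585187/34446624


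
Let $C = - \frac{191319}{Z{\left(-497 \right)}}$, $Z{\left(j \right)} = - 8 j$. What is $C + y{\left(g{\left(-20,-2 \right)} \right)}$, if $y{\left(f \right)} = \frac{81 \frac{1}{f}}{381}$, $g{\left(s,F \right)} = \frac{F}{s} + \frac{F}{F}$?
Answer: $- \frac{266199123}{5554472} \approx -47.925$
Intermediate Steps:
$g{\left(s,F \right)} = 1 + \frac{F}{s}$ ($g{\left(s,F \right)} = \frac{F}{s} + 1 = 1 + \frac{F}{s}$)
$y{\left(f \right)} = \frac{27}{127 f}$ ($y{\left(f \right)} = \frac{81}{f} \frac{1}{381} = \frac{27}{127 f}$)
$C = - \frac{191319}{3976}$ ($C = - \frac{191319}{\left(-8\right) \left(-497\right)} = - \frac{191319}{3976} \approx -48.118$)
$C + y{\left(g{\left(-20,-2 \right)} \right)} = - \frac{191319}{3976} + \frac{27}{127 \frac{-2 - 20}{-20}} = - \frac{191319}{3976} + \frac{27}{127 \left(\left(- \frac{1}{20}\right) \left(-22\right)\right)} = - \frac{191319}{3976} + \frac{27}{127 \cdot \frac{11}{10}} = - \frac{191319}{3976} + \frac{27}{127} \cdot \frac{10}{11} = - \frac{191319}{3976} + \frac{270}{1397} = - \frac{266199123}{5554472}$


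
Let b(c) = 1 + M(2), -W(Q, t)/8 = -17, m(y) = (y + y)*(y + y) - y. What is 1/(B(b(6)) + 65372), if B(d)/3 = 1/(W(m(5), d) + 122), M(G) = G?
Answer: 86/5621993 ≈ 1.5297e-5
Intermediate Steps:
m(y) = -y + 4*y² (m(y) = (2*y)*(2*y) - y = 4*y² - y = -y + 4*y²)
W(Q, t) = 136 (W(Q, t) = -8*(-17) = 136)
b(c) = 3 (b(c) = 1 + 2 = 3)
B(d) = 1/86 (B(d) = 3/(136 + 122) = 3/258 = 3*(1/258) = 1/86)
1/(B(b(6)) + 65372) = 1/(1/86 + 65372) = 1/(5621993/86) = 86/5621993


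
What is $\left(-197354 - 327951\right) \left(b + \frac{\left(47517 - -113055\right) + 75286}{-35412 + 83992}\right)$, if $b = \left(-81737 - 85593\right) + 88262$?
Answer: $\frac{28823392160893}{694} \approx 4.1532 \cdot 10^{10}$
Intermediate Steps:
$b = -79068$ ($b = -167330 + 88262 = -79068$)
$\left(-197354 - 327951\right) \left(b + \frac{\left(47517 - -113055\right) + 75286}{-35412 + 83992}\right) = \left(-197354 - 327951\right) \left(-79068 + \frac{\left(47517 - -113055\right) + 75286}{-35412 + 83992}\right) = - 525305 \left(-79068 + \frac{\left(47517 + 113055\right) + 75286}{48580}\right) = - 525305 \left(-79068 + \left(160572 + 75286\right) \frac{1}{48580}\right) = - 525305 \left(-79068 + 235858 \cdot \frac{1}{48580}\right) = - 525305 \left(-79068 + \frac{16847}{3470}\right) = \left(-525305\right) \left(- \frac{274349113}{3470}\right) = \frac{28823392160893}{694}$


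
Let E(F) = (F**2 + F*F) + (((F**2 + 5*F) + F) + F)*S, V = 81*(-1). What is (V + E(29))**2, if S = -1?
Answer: 310249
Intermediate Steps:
V = -81
E(F) = F**2 - 7*F (E(F) = (F**2 + F*F) + (((F**2 + 5*F) + F) + F)*(-1) = (F**2 + F**2) + ((F**2 + 6*F) + F)*(-1) = 2*F**2 + (F**2 + 7*F)*(-1) = 2*F**2 + (-F**2 - 7*F) = F**2 - 7*F)
(V + E(29))**2 = (-81 + 29*(-7 + 29))**2 = (-81 + 29*22)**2 = (-81 + 638)**2 = 557**2 = 310249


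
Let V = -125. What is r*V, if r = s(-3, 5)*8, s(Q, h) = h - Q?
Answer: -8000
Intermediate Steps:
r = 64 (r = (5 - 1*(-3))*8 = (5 + 3)*8 = 8*8 = 64)
r*V = 64*(-125) = -8000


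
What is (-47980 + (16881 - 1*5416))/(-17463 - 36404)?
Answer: 36515/53867 ≈ 0.67787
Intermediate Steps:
(-47980 + (16881 - 1*5416))/(-17463 - 36404) = (-47980 + (16881 - 5416))/(-53867) = (-47980 + 11465)*(-1/53867) = -36515*(-1/53867) = 36515/53867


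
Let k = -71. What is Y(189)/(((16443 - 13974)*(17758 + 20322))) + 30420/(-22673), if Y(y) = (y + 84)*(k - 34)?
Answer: -27244987809/20301948352 ≈ -1.3420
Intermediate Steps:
Y(y) = -8820 - 105*y (Y(y) = (y + 84)*(-71 - 34) = (84 + y)*(-105) = -8820 - 105*y)
Y(189)/(((16443 - 13974)*(17758 + 20322))) + 30420/(-22673) = (-8820 - 105*189)/(((16443 - 13974)*(17758 + 20322))) + 30420/(-22673) = (-8820 - 19845)/((2469*38080)) + 30420*(-1/22673) = -28665/94019520 - 30420/22673 = -28665*1/94019520 - 30420/22673 = -273/895424 - 30420/22673 = -27244987809/20301948352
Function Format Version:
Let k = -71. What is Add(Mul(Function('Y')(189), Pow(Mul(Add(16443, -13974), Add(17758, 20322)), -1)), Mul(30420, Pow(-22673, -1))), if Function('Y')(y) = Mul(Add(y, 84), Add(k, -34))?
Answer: Rational(-27244987809, 20301948352) ≈ -1.3420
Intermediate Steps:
Function('Y')(y) = Add(-8820, Mul(-105, y)) (Function('Y')(y) = Mul(Add(y, 84), Add(-71, -34)) = Mul(Add(84, y), -105) = Add(-8820, Mul(-105, y)))
Add(Mul(Function('Y')(189), Pow(Mul(Add(16443, -13974), Add(17758, 20322)), -1)), Mul(30420, Pow(-22673, -1))) = Add(Mul(Add(-8820, Mul(-105, 189)), Pow(Mul(Add(16443, -13974), Add(17758, 20322)), -1)), Mul(30420, Pow(-22673, -1))) = Add(Mul(Add(-8820, -19845), Pow(Mul(2469, 38080), -1)), Mul(30420, Rational(-1, 22673))) = Add(Mul(-28665, Pow(94019520, -1)), Rational(-30420, 22673)) = Add(Mul(-28665, Rational(1, 94019520)), Rational(-30420, 22673)) = Add(Rational(-273, 895424), Rational(-30420, 22673)) = Rational(-27244987809, 20301948352)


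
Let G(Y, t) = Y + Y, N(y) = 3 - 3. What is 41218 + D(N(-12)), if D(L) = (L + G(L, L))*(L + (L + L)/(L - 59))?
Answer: 41218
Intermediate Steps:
N(y) = 0
G(Y, t) = 2*Y
D(L) = 3*L*(L + 2*L/(-59 + L)) (D(L) = (L + 2*L)*(L + (L + L)/(L - 59)) = (3*L)*(L + (2*L)/(-59 + L)) = (3*L)*(L + 2*L/(-59 + L)) = 3*L*(L + 2*L/(-59 + L)))
41218 + D(N(-12)) = 41218 + 3*0²*(-57 + 0)/(-59 + 0) = 41218 + 3*0*(-57)/(-59) = 41218 + 3*0*(-1/59)*(-57) = 41218 + 0 = 41218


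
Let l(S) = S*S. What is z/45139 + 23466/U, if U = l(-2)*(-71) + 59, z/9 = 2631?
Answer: -351301333/3385425 ≈ -103.77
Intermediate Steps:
l(S) = S**2
z = 23679 (z = 9*2631 = 23679)
U = -225 (U = (-2)**2*(-71) + 59 = 4*(-71) + 59 = -284 + 59 = -225)
z/45139 + 23466/U = 23679/45139 + 23466/(-225) = 23679*(1/45139) + 23466*(-1/225) = 23679/45139 - 7822/75 = -351301333/3385425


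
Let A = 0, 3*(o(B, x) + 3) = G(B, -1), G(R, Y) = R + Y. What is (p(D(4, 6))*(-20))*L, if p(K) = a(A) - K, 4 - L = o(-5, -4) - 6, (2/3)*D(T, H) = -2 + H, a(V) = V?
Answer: 1800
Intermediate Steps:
o(B, x) = -10/3 + B/3 (o(B, x) = -3 + (B - 1)/3 = -3 + (-1 + B)/3 = -3 + (-1/3 + B/3) = -10/3 + B/3)
D(T, H) = -3 + 3*H/2 (D(T, H) = 3*(-2 + H)/2 = -3 + 3*H/2)
L = 15 (L = 4 - ((-10/3 + (1/3)*(-5)) - 6) = 4 - ((-10/3 - 5/3) - 6) = 4 - (-5 - 6) = 4 - 1*(-11) = 4 + 11 = 15)
p(K) = -K (p(K) = 0 - K = -K)
(p(D(4, 6))*(-20))*L = (-(-3 + (3/2)*6)*(-20))*15 = (-(-3 + 9)*(-20))*15 = (-1*6*(-20))*15 = -6*(-20)*15 = 120*15 = 1800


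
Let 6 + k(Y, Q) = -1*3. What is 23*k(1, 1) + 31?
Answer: -176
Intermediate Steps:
k(Y, Q) = -9 (k(Y, Q) = -6 - 1*3 = -6 - 3 = -9)
23*k(1, 1) + 31 = 23*(-9) + 31 = -207 + 31 = -176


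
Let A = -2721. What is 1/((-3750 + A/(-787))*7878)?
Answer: -787/23228511462 ≈ -3.3881e-8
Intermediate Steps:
1/((-3750 + A/(-787))*7878) = 1/(-3750 - 2721/(-787)*7878) = (1/7878)/(-3750 - 2721*(-1/787)) = (1/7878)/(-3750 + 2721/787) = (1/7878)/(-2948529/787) = -787/2948529*1/7878 = -787/23228511462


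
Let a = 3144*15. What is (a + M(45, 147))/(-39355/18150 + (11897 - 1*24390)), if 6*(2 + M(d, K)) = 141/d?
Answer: -513556307/136072383 ≈ -3.7741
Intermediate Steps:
a = 47160
M(d, K) = -2 + 47/(2*d) (M(d, K) = -2 + (141/d)/6 = -2 + 47/(2*d))
(a + M(45, 147))/(-39355/18150 + (11897 - 1*24390)) = (47160 + (-2 + (47/2)/45))/(-39355/18150 + (11897 - 1*24390)) = (47160 + (-2 + (47/2)*(1/45)))/(-39355*1/18150 + (11897 - 24390)) = (47160 + (-2 + 47/90))/(-7871/3630 - 12493) = (47160 - 133/90)/(-45357461/3630) = (4244267/90)*(-3630/45357461) = -513556307/136072383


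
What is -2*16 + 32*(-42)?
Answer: -1376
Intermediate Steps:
-2*16 + 32*(-42) = -32 - 1344 = -1376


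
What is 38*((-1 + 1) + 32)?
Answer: 1216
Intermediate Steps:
38*((-1 + 1) + 32) = 38*(0 + 32) = 38*32 = 1216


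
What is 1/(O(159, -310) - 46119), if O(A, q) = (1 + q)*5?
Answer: -1/47664 ≈ -2.0980e-5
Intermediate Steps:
O(A, q) = 5 + 5*q
1/(O(159, -310) - 46119) = 1/((5 + 5*(-310)) - 46119) = 1/((5 - 1550) - 46119) = 1/(-1545 - 46119) = 1/(-47664) = -1/47664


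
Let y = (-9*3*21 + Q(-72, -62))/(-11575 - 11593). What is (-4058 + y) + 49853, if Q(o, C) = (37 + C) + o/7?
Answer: 928356767/20272 ≈ 45795.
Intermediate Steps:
Q(o, C) = 37 + C + o/7 (Q(o, C) = (37 + C) + o*(1/7) = (37 + C) + o/7 = 37 + C + o/7)
y = 527/20272 (y = (-9*3*21 + (37 - 62 + (1/7)*(-72)))/(-11575 - 11593) = (-27*21 + (37 - 62 - 72/7))/(-23168) = (-567 - 247/7)*(-1/23168) = -4216/7*(-1/23168) = 527/20272 ≈ 0.025996)
(-4058 + y) + 49853 = (-4058 + 527/20272) + 49853 = -82263249/20272 + 49853 = 928356767/20272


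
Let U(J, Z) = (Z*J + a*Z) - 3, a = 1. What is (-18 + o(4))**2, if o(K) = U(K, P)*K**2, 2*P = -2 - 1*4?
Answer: 93636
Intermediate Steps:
P = -3 (P = (-2 - 1*4)/2 = (-2 - 4)/2 = (1/2)*(-6) = -3)
U(J, Z) = -3 + Z + J*Z (U(J, Z) = (Z*J + 1*Z) - 3 = (J*Z + Z) - 3 = (Z + J*Z) - 3 = -3 + Z + J*Z)
o(K) = K**2*(-6 - 3*K) (o(K) = (-3 - 3 + K*(-3))*K**2 = (-3 - 3 - 3*K)*K**2 = (-6 - 3*K)*K**2 = K**2*(-6 - 3*K))
(-18 + o(4))**2 = (-18 + 3*4**2*(-2 - 1*4))**2 = (-18 + 3*16*(-2 - 4))**2 = (-18 + 3*16*(-6))**2 = (-18 - 288)**2 = (-306)**2 = 93636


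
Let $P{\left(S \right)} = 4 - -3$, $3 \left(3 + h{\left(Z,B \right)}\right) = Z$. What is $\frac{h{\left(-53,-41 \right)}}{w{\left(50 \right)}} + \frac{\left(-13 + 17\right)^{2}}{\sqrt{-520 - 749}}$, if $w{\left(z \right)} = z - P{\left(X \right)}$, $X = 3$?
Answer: $- \frac{62}{129} - \frac{16 i \sqrt{141}}{423} \approx -0.48062 - 0.44915 i$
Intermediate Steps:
$h{\left(Z,B \right)} = -3 + \frac{Z}{3}$
$P{\left(S \right)} = 7$ ($P{\left(S \right)} = 4 + 3 = 7$)
$w{\left(z \right)} = -7 + z$ ($w{\left(z \right)} = z - 7 = -7 + z$)
$\frac{h{\left(-53,-41 \right)}}{w{\left(50 \right)}} + \frac{\left(-13 + 17\right)^{2}}{\sqrt{-520 - 749}} = \frac{-3 + \frac{1}{3} \left(-53\right)}{-7 + 50} + \frac{\left(-13 + 17\right)^{2}}{\sqrt{-520 - 749}} = \frac{-3 - \frac{53}{3}}{43} + \frac{4^{2}}{\sqrt{-1269}} = \left(- \frac{62}{3}\right) \frac{1}{43} + \frac{16}{3 i \sqrt{141}} = - \frac{62}{129} + 16 \left(- \frac{i \sqrt{141}}{423}\right) = - \frac{62}{129} - \frac{16 i \sqrt{141}}{423}$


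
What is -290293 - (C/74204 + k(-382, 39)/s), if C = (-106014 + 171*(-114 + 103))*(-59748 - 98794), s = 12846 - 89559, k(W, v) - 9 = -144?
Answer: -38009118941207/72979634 ≈ -5.2082e+5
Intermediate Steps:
k(W, v) = -135 (k(W, v) = 9 - 144 = -135)
s = -76713
C = 17105889090 (C = (-106014 + 171*(-11))*(-158542) = (-106014 - 1881)*(-158542) = -107895*(-158542) = 17105889090)
-290293 - (C/74204 + k(-382, 39)/s) = -290293 - (17105889090/74204 - 135/(-76713)) = -290293 - (17105889090*(1/74204) - 135*(-1/76713)) = -290293 - (8552944545/37102 + 45/25571) = -290293 - 1*16823642048445/72979634 = -290293 - 16823642048445/72979634 = -38009118941207/72979634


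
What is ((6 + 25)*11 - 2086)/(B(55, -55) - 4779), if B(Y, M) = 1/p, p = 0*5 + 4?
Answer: 1396/3823 ≈ 0.36516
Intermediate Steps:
p = 4 (p = 0 + 4 = 4)
B(Y, M) = ¼ (B(Y, M) = 1/4 = ¼)
((6 + 25)*11 - 2086)/(B(55, -55) - 4779) = ((6 + 25)*11 - 2086)/(¼ - 4779) = (31*11 - 2086)/(-19115/4) = (341 - 2086)*(-4/19115) = -1745*(-4/19115) = 1396/3823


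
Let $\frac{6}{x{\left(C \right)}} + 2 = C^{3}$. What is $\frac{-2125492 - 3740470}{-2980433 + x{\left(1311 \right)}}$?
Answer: $\frac{13217439158071298}{6715640476738151} \approx 1.9682$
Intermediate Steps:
$x{\left(C \right)} = \frac{6}{-2 + C^{3}}$
$\frac{-2125492 - 3740470}{-2980433 + x{\left(1311 \right)}} = \frac{-2125492 - 3740470}{-2980433 + \frac{6}{-2 + 1311^{3}}} = - \frac{5865962}{-2980433 + \frac{6}{-2 + 2253243231}} = - \frac{5865962}{-2980433 + \frac{6}{2253243229}} = - \frac{5865962}{- \frac{6715640476738151}{2253243229}} = \left(-5865962\right) \left(- \frac{2253243229}{6715640476738151}\right) = \frac{13217439158071298}{6715640476738151}$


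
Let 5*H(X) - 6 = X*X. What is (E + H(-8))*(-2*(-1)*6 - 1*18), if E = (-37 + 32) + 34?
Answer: -258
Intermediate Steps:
H(X) = 6/5 + X**2/5 (H(X) = 6/5 + (X*X)/5 = 6/5 + X**2/5)
E = 29 (E = -5 + 34 = 29)
(E + H(-8))*(-2*(-1)*6 - 1*18) = (29 + (6/5 + (1/5)*(-8)**2))*(-2*(-1)*6 - 1*18) = (29 + (6/5 + (1/5)*64))*(2*6 - 18) = (29 + (6/5 + 64/5))*(12 - 18) = (29 + 14)*(-6) = 43*(-6) = -258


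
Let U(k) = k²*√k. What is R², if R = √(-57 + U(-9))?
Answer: -57 + 243*I ≈ -57.0 + 243.0*I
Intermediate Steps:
U(k) = k^(5/2)
R = √(-57 + 243*I) (R = √(-57 + (-9)^(5/2)) = √(-57 + 243*I) ≈ 9.8131 + 12.381*I)
R² = (√(-57 + 243*I))² = -57 + 243*I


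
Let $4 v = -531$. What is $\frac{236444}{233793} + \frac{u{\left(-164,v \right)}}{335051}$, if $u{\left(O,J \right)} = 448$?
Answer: $\frac{79325537908}{78332578443} \approx 1.0127$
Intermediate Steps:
$v = - \frac{531}{4}$ ($v = \frac{1}{4} \left(-531\right) = - \frac{531}{4} \approx -132.75$)
$\frac{236444}{233793} + \frac{u{\left(-164,v \right)}}{335051} = \frac{236444}{233793} + \frac{448}{335051} = \frac{79325537908}{78332578443}$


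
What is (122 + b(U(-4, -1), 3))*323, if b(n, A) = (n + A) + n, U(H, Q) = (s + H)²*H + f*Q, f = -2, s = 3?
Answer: 39083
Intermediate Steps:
U(H, Q) = -2*Q + H*(3 + H)² (U(H, Q) = (3 + H)²*H - 2*Q = H*(3 + H)² - 2*Q = -2*Q + H*(3 + H)²)
b(n, A) = A + 2*n (b(n, A) = (A + n) + n = A + 2*n)
(122 + b(U(-4, -1), 3))*323 = (122 + (3 + 2*(-2*(-1) - 4*(3 - 4)²)))*323 = (122 + (3 + 2*(2 - 4*(-1)²)))*323 = (122 + (3 + 2*(2 - 4*1)))*323 = (122 + (3 + 2*(2 - 4)))*323 = (122 + (3 + 2*(-2)))*323 = (122 + (3 - 4))*323 = (122 - 1)*323 = 121*323 = 39083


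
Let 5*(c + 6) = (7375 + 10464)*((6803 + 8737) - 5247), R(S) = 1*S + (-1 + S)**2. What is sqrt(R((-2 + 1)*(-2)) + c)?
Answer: 6*sqrt(25502335)/5 ≈ 6060.0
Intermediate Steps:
R(S) = S + (-1 + S)**2
c = 183616797/5 (c = -6 + ((7375 + 10464)*((6803 + 8737) - 5247))/5 = -6 + (17839*(15540 - 5247))/5 = -6 + (17839*10293)/5 = -6 + (1/5)*183616827 = -6 + 183616827/5 = 183616797/5 ≈ 3.6723e+7)
sqrt(R((-2 + 1)*(-2)) + c) = sqrt(((-2 + 1)*(-2) + (-1 + (-2 + 1)*(-2))**2) + 183616797/5) = sqrt((-1*(-2) + (-1 - 1*(-2))**2) + 183616797/5) = sqrt((2 + (-1 + 2)**2) + 183616797/5) = sqrt((2 + 1**2) + 183616797/5) = sqrt((2 + 1) + 183616797/5) = sqrt(3 + 183616797/5) = sqrt(183616812/5) = 6*sqrt(25502335)/5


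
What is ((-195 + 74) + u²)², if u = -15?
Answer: 10816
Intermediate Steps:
((-195 + 74) + u²)² = ((-195 + 74) + (-15)²)² = (-121 + 225)² = 104² = 10816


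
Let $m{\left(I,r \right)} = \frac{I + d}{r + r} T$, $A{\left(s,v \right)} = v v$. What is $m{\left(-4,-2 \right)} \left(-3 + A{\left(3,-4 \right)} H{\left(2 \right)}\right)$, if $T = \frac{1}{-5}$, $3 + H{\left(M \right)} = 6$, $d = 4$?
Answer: $0$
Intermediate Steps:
$H{\left(M \right)} = 3$ ($H{\left(M \right)} = -3 + 6 = 3$)
$A{\left(s,v \right)} = v^{2}$
$T = - \frac{1}{5} \approx -0.2$
$m{\left(I,r \right)} = - \frac{4 + I}{10 r}$ ($m{\left(I,r \right)} = \frac{I + 4}{r + r} \left(- \frac{1}{5}\right) = \frac{4 + I}{2 r} \left(- \frac{1}{5}\right) = - \frac{4 + I}{10 r}$)
$m{\left(-4,-2 \right)} \left(-3 + A{\left(3,-4 \right)} H{\left(2 \right)}\right) = \frac{-4 - -4}{10 \left(-2\right)} \left(-3 + \left(-4\right)^{2} \cdot 3\right) = \frac{1}{10} \left(- \frac{1}{2}\right) \left(-4 + 4\right) \left(-3 + 16 \cdot 3\right) = \frac{1}{10} \left(- \frac{1}{2}\right) 0 \left(-3 + 48\right) = 0 \cdot 45 = 0$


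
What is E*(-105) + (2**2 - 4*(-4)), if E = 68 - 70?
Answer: 230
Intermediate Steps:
E = -2
E*(-105) + (2**2 - 4*(-4)) = -2*(-105) + (2**2 - 4*(-4)) = 210 + (4 + 16) = 210 + 20 = 230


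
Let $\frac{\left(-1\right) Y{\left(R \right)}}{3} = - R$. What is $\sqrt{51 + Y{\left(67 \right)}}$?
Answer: $6 \sqrt{7} \approx 15.875$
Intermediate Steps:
$Y{\left(R \right)} = 3 R$ ($Y{\left(R \right)} = - 3 \left(- R\right) = 3 R$)
$\sqrt{51 + Y{\left(67 \right)}} = \sqrt{51 + 3 \cdot 67} = \sqrt{51 + 201} = \sqrt{252} = 6 \sqrt{7}$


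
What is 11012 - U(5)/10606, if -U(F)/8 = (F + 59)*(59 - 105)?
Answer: 58384860/5303 ≈ 11010.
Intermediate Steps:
U(F) = 21712 + 368*F (U(F) = -8*(F + 59)*(59 - 105) = -8*(59 + F)*(-46) = -8*(-2714 - 46*F) = 21712 + 368*F)
11012 - U(5)/10606 = 11012 - (21712 + 368*5)/10606 = 11012 - (21712 + 1840)/10606 = 11012 - 23552/10606 = 11012 - 1*11776/5303 = 11012 - 11776/5303 = 58384860/5303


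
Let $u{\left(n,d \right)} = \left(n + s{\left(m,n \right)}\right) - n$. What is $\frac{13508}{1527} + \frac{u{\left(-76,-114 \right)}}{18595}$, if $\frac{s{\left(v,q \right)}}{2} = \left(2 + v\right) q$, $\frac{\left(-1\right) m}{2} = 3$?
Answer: $\frac{252109676}{28394565} \approx 8.8788$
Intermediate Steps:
$m = -6$ ($m = \left(-2\right) 3 = -6$)
$s{\left(v,q \right)} = 2 q \left(2 + v\right)$ ($s{\left(v,q \right)} = 2 \left(2 + v\right) q = 2 q \left(2 + v\right)$)
$u{\left(n,d \right)} = - 8 n$ ($u{\left(n,d \right)} = \left(n + 2 n \left(2 - 6\right)\right) - n = \left(n + 2 n \left(-4\right)\right) - n = \left(n - 8 n\right) - n = - 7 n - n = - 8 n$)
$\frac{13508}{1527} + \frac{u{\left(-76,-114 \right)}}{18595} = \frac{13508}{1527} + \frac{\left(-8\right) \left(-76\right)}{18595} = 13508 \cdot \frac{1}{1527} + 608 \cdot \frac{1}{18595} = \frac{13508}{1527} + \frac{608}{18595} = \frac{252109676}{28394565}$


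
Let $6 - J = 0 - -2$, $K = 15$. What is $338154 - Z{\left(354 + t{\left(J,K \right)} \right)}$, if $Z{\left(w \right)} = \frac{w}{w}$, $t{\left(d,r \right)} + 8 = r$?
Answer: $338153$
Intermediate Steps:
$J = 4$ ($J = 6 - \left(0 - -2\right) = 6 - \left(0 + 2\right) = 6 - 2 = 4$)
$t{\left(d,r \right)} = -8 + r$
$Z{\left(w \right)} = 1$
$338154 - Z{\left(354 + t{\left(J,K \right)} \right)} = 338154 - 1 = 338153$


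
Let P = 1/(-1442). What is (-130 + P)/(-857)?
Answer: 187461/1235794 ≈ 0.15169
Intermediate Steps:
P = -1/1442 ≈ -0.00069348
(-130 + P)/(-857) = (-130 - 1/1442)/(-857) = -1/857*(-187461/1442) = 187461/1235794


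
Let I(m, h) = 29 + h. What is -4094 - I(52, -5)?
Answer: -4118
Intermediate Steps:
-4094 - I(52, -5) = -4094 - (29 - 5) = -4094 - 1*24 = -4094 - 24 = -4118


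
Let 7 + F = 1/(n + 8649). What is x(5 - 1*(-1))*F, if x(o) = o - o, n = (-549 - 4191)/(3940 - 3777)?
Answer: 0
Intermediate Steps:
n = -4740/163 ≈ -29.080
x(o) = 0
F = -9835166/1405047 (F = -7 + 1/(-4740/163 + 8649) = -7 + 1/(1405047/163) = -7 + 163/1405047 = -9835166/1405047 ≈ -6.9999)
x(5 - 1*(-1))*F = 0*(-9835166/1405047) = 0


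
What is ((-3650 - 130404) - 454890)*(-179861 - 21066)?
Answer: 118334751088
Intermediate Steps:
((-3650 - 130404) - 454890)*(-179861 - 21066) = (-134054 - 454890)*(-200927) = -588944*(-200927) = 118334751088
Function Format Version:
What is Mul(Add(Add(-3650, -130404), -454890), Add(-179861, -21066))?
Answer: 118334751088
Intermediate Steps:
Mul(Add(Add(-3650, -130404), -454890), Add(-179861, -21066)) = Mul(Add(-134054, -454890), -200927) = Mul(-588944, -200927) = 118334751088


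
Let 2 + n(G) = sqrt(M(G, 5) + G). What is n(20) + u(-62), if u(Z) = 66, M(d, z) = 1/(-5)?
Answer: 64 + 3*sqrt(55)/5 ≈ 68.450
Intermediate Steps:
M(d, z) = -1/5
n(G) = -2 + sqrt(-1/5 + G)
n(20) + u(-62) = (-2 + sqrt(-5 + 25*20)/5) + 66 = (-2 + sqrt(-5 + 500)/5) + 66 = (-2 + sqrt(495)/5) + 66 = (-2 + (3*sqrt(55))/5) + 66 = (-2 + 3*sqrt(55)/5) + 66 = 64 + 3*sqrt(55)/5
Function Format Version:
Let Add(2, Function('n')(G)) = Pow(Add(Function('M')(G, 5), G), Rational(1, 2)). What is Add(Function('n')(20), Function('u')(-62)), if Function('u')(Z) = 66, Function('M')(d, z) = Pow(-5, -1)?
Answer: Add(64, Mul(Rational(3, 5), Pow(55, Rational(1, 2)))) ≈ 68.450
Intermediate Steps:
Function('M')(d, z) = Rational(-1, 5)
Function('n')(G) = Add(-2, Pow(Add(Rational(-1, 5), G), Rational(1, 2)))
Add(Function('n')(20), Function('u')(-62)) = Add(Add(-2, Mul(Rational(1, 5), Pow(Add(-5, Mul(25, 20)), Rational(1, 2)))), 66) = Add(Add(-2, Mul(Rational(1, 5), Pow(Add(-5, 500), Rational(1, 2)))), 66) = Add(Add(-2, Mul(Rational(1, 5), Pow(495, Rational(1, 2)))), 66) = Add(Add(-2, Mul(Rational(1, 5), Mul(3, Pow(55, Rational(1, 2))))), 66) = Add(Add(-2, Mul(Rational(3, 5), Pow(55, Rational(1, 2)))), 66) = Add(64, Mul(Rational(3, 5), Pow(55, Rational(1, 2))))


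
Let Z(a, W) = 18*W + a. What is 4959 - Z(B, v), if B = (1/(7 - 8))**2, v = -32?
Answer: 5534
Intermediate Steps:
B = 1 (B = (1/(-1))**2 = (-1)**2 = 1)
Z(a, W) = a + 18*W
4959 - Z(B, v) = 4959 - (1 + 18*(-32)) = 4959 - (1 - 576) = 4959 - 1*(-575) = 4959 + 575 = 5534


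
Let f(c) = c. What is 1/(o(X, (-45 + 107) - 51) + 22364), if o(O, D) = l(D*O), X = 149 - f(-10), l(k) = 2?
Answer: 1/22366 ≈ 4.4711e-5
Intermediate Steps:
X = 159 (X = 149 - 1*(-10) = 149 + 10 = 159)
o(O, D) = 2
1/(o(X, (-45 + 107) - 51) + 22364) = 1/(2 + 22364) = 1/22366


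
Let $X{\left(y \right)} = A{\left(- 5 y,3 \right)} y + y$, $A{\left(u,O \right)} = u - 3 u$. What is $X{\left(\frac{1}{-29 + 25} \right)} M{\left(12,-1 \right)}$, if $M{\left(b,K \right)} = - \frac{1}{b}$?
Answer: $- \frac{1}{32} \approx -0.03125$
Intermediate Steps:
$A{\left(u,O \right)} = - 2 u$
$X{\left(y \right)} = y + 10 y^{2}$ ($X{\left(y \right)} = - 2 \left(- 5 y\right) y + y = 10 y y + y = 10 y^{2} + y = y + 10 y^{2}$)
$X{\left(\frac{1}{-29 + 25} \right)} M{\left(12,-1 \right)} = \frac{1 + \frac{10}{-29 + 25}}{-29 + 25} \left(- \frac{1}{12}\right) = \frac{1 + \frac{10}{-4}}{-4} \left(\left(-1\right) \frac{1}{12}\right) = - \frac{1 + 10 \left(- \frac{1}{4}\right)}{4} \left(- \frac{1}{12}\right) = - \frac{1 - \frac{5}{2}}{4} \left(- \frac{1}{12}\right) = \left(- \frac{1}{4}\right) \left(- \frac{3}{2}\right) \left(- \frac{1}{12}\right) = \frac{3}{8} \left(- \frac{1}{12}\right) = - \frac{1}{32}$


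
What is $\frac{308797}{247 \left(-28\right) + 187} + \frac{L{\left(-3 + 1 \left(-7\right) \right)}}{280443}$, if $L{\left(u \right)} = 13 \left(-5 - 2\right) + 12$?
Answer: $- \frac{9622276518}{209677883} \approx -45.891$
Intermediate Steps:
$L{\left(u \right)} = -79$ ($L{\left(u \right)} = 13 \left(-7\right) + 12 = -91 + 12 = -79$)
$\frac{308797}{247 \left(-28\right) + 187} + \frac{L{\left(-3 + 1 \left(-7\right) \right)}}{280443} = \frac{308797}{247 \left(-28\right) + 187} - \frac{79}{280443} = \frac{308797}{-6916 + 187} - \frac{79}{280443} = \frac{308797}{-6729} - \frac{79}{280443} = 308797 \left(- \frac{1}{6729}\right) - \frac{79}{280443} = - \frac{308797}{6729} - \frac{79}{280443} = - \frac{9622276518}{209677883}$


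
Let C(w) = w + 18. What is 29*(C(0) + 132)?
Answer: 4350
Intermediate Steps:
C(w) = 18 + w
29*(C(0) + 132) = 29*((18 + 0) + 132) = 29*(18 + 132) = 29*150 = 4350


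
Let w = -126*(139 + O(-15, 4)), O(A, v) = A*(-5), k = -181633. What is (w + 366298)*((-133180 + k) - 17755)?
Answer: -112851629712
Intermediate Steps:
O(A, v) = -5*A
w = -26964 (w = -126*(139 - 5*(-15)) = -126*(139 + 75) = -126*214 = -26964)
(w + 366298)*((-133180 + k) - 17755) = (-26964 + 366298)*((-133180 - 181633) - 17755) = 339334*(-314813 - 17755) = 339334*(-332568) = -112851629712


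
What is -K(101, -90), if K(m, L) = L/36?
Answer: 5/2 ≈ 2.5000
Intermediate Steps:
K(m, L) = L/36 (K(m, L) = L*(1/36) = L/36)
-K(101, -90) = -(-90)/36 = -1*(-5/2) = 5/2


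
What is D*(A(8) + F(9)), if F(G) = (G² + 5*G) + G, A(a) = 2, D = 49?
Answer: 6713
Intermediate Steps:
F(G) = G² + 6*G
D*(A(8) + F(9)) = 49*(2 + 9*(6 + 9)) = 49*(2 + 9*15) = 49*(2 + 135) = 49*137 = 6713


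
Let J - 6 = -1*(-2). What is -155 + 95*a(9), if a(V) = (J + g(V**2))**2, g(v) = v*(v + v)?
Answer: 16377705345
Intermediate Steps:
g(v) = 2*v**2 (g(v) = v*(2*v) = 2*v**2)
J = 8 (J = 6 - 1*(-2) = 6 + 2 = 8)
a(V) = (8 + 2*V**4)**2 (a(V) = (8 + 2*(V**2)**2)**2 = (8 + 2*V**4)**2)
-155 + 95*a(9) = -155 + 95*(4*(4 + 9**4)**2) = -155 + 95*(4*(4 + 6561)**2) = -155 + 95*(4*6565**2) = -155 + 95*(4*43099225) = -155 + 95*172396900 = -155 + 16377705500 = 16377705345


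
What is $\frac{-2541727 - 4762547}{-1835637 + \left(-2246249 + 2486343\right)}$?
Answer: $\frac{7304274}{1595543} \approx 4.5779$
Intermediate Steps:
$\frac{-2541727 - 4762547}{-1835637 + \left(-2246249 + 2486343\right)} = - \frac{7304274}{-1835637 + 240094} = - \frac{7304274}{-1595543} = \left(-7304274\right) \left(- \frac{1}{1595543}\right) = \frac{7304274}{1595543}$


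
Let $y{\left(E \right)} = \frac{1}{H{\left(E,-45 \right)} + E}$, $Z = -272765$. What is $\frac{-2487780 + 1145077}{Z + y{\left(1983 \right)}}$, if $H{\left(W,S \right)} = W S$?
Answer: $\frac{117153522156}{23799291781} \approx 4.9226$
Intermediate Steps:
$H{\left(W,S \right)} = S W$
$y{\left(E \right)} = - \frac{1}{44 E}$ ($y{\left(E \right)} = \frac{1}{- 45 E + E} = \frac{1}{\left(-44\right) E} = - \frac{1}{44 E}$)
$\frac{-2487780 + 1145077}{Z + y{\left(1983 \right)}} = \frac{-2487780 + 1145077}{-272765 - \frac{1}{44 \cdot 1983}} = - \frac{1342703}{-272765 - \frac{1}{87252}} = - \frac{1342703}{- \frac{23799291781}{87252}} = \left(-1342703\right) \left(- \frac{87252}{23799291781}\right) = \frac{117153522156}{23799291781}$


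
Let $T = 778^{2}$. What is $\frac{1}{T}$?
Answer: $\frac{1}{605284} \approx 1.6521 \cdot 10^{-6}$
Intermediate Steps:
$T = 605284$
$\frac{1}{T} = \frac{1}{605284}$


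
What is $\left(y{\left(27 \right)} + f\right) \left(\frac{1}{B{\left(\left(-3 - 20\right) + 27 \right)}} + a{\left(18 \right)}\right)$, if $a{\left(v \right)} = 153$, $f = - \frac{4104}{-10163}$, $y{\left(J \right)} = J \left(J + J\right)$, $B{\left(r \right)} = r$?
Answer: $\frac{4542868827}{20326} \approx 2.235 \cdot 10^{5}$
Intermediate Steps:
$y{\left(J \right)} = 2 J^{2}$ ($y{\left(J \right)} = J 2 J = 2 J^{2}$)
$f = \frac{4104}{10163}$ ($f = \left(-4104\right) \left(- \frac{1}{10163}\right) = \frac{4104}{10163} \approx 0.40382$)
$\left(y{\left(27 \right)} + f\right) \left(\frac{1}{B{\left(\left(-3 - 20\right) + 27 \right)}} + a{\left(18 \right)}\right) = \left(2 \cdot 27^{2} + \frac{4104}{10163}\right) \left(\frac{1}{\left(-3 - 20\right) + 27} + 153\right) = \left(2 \cdot 729 + \frac{4104}{10163}\right) \left(\frac{1}{\left(-3 - 20\right) + 27} + 153\right) = \left(1458 + \frac{4104}{10163}\right) \left(\frac{1}{-23 + 27} + 153\right) = \frac{14821758 \left(\frac{1}{4} + 153\right)}{10163} = \frac{14821758}{10163} \cdot \frac{613}{4} = \frac{4542868827}{20326}$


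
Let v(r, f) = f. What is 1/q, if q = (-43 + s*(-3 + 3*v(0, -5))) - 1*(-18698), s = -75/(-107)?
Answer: 107/1994735 ≈ 5.3641e-5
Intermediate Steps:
s = 75/107 (s = -75*(-1/107) = 75/107 ≈ 0.70093)
q = 1994735/107 (q = (-43 + 75*(-3 + 3*(-5))/107) - 1*(-18698) = (-43 + 75*(-3 - 15)/107) + 18698 = (-43 + (75/107)*(-18)) + 18698 = (-43 - 1350/107) + 18698 = -5951/107 + 18698 = 1994735/107 ≈ 18642.)
1/q = 1/(1994735/107) = 107/1994735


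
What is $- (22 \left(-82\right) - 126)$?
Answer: $1930$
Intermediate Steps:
$- (22 \left(-82\right) - 126) = - (-1804 - 126) = \left(-1\right) \left(-1930\right) = 1930$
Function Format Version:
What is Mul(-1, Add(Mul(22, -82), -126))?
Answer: 1930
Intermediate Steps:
Mul(-1, Add(Mul(22, -82), -126)) = Mul(-1, Add(-1804, -126)) = Mul(-1, -1930) = 1930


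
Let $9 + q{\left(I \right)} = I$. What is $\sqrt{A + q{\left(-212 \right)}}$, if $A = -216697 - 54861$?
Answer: $73 i \sqrt{51} \approx 521.32 i$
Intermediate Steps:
$A = -271558$
$q{\left(I \right)} = -9 + I$
$\sqrt{A + q{\left(-212 \right)}} = \sqrt{-271558 - 221} = \sqrt{-271779} = 73 i \sqrt{51}$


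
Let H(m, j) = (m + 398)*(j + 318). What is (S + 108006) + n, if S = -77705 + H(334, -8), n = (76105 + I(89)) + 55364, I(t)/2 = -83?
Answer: 388524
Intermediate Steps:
H(m, j) = (318 + j)*(398 + m) (H(m, j) = (398 + m)*(318 + j) = (318 + j)*(398 + m))
I(t) = -166 (I(t) = 2*(-83) = -166)
n = 131303 (n = (76105 - 166) + 55364 = 75939 + 55364 = 131303)
S = 149215 (S = -77705 + (126564 + 318*334 + 398*(-8) - 8*334) = -77705 + (126564 + 106212 - 3184 - 2672) = -77705 + 226920 = 149215)
(S + 108006) + n = (149215 + 108006) + 131303 = 257221 + 131303 = 388524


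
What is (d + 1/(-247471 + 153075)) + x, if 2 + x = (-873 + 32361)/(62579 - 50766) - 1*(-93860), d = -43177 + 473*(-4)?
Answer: 54407583692407/1115099948 ≈ 48792.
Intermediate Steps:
d = -45069 (d = -43177 - 1892 = -45069)
x = 1108776042/11813 (x = -2 + ((-873 + 32361)/(62579 - 50766) - 1*(-93860)) = -2 + (31488/11813 + 93860) = -2 + 1108799668/11813 = 1108776042/11813 ≈ 93861.)
(d + 1/(-247471 + 153075)) + x = (-45069 + 1/(-247471 + 153075)) + 1108776042/11813 = (-45069 + 1/(-94396)) + 1108776042/11813 = (-45069 - 1/94396) + 1108776042/11813 = -4254333325/94396 + 1108776042/11813 = 54407583692407/1115099948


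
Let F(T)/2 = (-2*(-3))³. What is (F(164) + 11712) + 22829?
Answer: 34973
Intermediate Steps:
F(T) = 432 (F(T) = 2*(-2*(-3))³ = 2*6³ = 2*216 = 432)
(F(164) + 11712) + 22829 = (432 + 11712) + 22829 = 12144 + 22829 = 34973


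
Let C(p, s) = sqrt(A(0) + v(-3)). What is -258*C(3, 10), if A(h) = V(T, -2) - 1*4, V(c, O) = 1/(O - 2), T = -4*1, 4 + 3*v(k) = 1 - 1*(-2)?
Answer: -43*I*sqrt(165) ≈ -552.34*I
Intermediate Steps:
v(k) = -1/3 (v(k) = -4/3 + (1 - 1*(-2))/3 = -4/3 + (1 + 2)/3 = -4/3 + (1/3)*3 = -4/3 + 1 = -1/3)
T = -4
V(c, O) = 1/(-2 + O)
A(h) = -17/4 (A(h) = 1/(-2 - 2) - 1*4 = 1/(-4) - 4 = -1/4 - 4 = -17/4)
C(p, s) = I*sqrt(165)/6 (C(p, s) = sqrt(-17/4 - 1/3) = sqrt(-55/12) = I*sqrt(165)/6)
-258*C(3, 10) = -43*I*sqrt(165)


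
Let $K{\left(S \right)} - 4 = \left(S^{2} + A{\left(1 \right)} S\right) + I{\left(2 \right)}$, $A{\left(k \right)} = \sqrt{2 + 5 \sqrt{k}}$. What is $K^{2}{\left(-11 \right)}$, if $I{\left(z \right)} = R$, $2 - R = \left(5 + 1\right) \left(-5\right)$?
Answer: $25496 - 3454 \sqrt{7} \approx 16358.0$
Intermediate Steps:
$R = 32$ ($R = 2 - \left(5 + 1\right) \left(-5\right) = 2 - 6 \left(-5\right) = 2 - -30 = 2 + 30 = 32$)
$I{\left(z \right)} = 32$
$K{\left(S \right)} = 36 + S^{2} + S \sqrt{7}$ ($K{\left(S \right)} = 4 + \left(\left(S^{2} + \sqrt{2 + 5 \sqrt{1}} S\right) + 32\right) = 4 + \left(\left(S^{2} + \sqrt{2 + 5 \cdot 1} S\right) + 32\right) = 4 + \left(\left(S^{2} + \sqrt{2 + 5} S\right) + 32\right) = 4 + \left(\left(S^{2} + \sqrt{7} S\right) + 32\right) = 4 + \left(\left(S^{2} + S \sqrt{7}\right) + 32\right) = 4 + \left(32 + S^{2} + S \sqrt{7}\right) = 36 + S^{2} + S \sqrt{7}$)
$K^{2}{\left(-11 \right)} = \left(36 + \left(-11\right)^{2} - 11 \sqrt{7}\right)^{2} = \left(36 + 121 - 11 \sqrt{7}\right)^{2} = \left(157 - 11 \sqrt{7}\right)^{2}$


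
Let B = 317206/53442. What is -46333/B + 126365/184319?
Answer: -228178693689572/29233546357 ≈ -7805.4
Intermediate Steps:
B = 158603/26721 (B = 317206*(1/53442) = 158603/26721 ≈ 5.9355)
-46333/B + 126365/184319 = -46333/158603/26721 + 126365/184319 = -46333*26721/158603 + 126365*(1/184319) = -1238064093/158603 + 126365/184319 = -228178693689572/29233546357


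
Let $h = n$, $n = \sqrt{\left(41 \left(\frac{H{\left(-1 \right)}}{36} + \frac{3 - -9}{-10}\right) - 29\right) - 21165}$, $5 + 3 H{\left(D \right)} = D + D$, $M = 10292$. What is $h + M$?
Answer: $10292 + \frac{i \sqrt{172091445}}{90} \approx 10292.0 + 145.76 i$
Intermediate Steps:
$H{\left(D \right)} = - \frac{5}{3} + \frac{2 D}{3}$ ($H{\left(D \right)} = - \frac{5}{3} + \frac{D + D}{3} = - \frac{5}{3} + \frac{2 D}{3}$)
$n = \frac{i \sqrt{172091445}}{90}$ ($n = \sqrt{\left(41 \left(\frac{- \frac{5}{3} + \frac{2}{3} \left(-1\right)}{36} + \frac{3 - -9}{-10}\right) - 29\right) - 21165} = \sqrt{\left(41 \left(\left(- \frac{5}{3} - \frac{2}{3}\right) \frac{1}{36} + \left(3 + 9\right) \left(- \frac{1}{10}\right)\right) - 29\right) - 21165} = \sqrt{\left(41 \left(\left(- \frac{7}{3}\right) \frac{1}{36} + 12 \left(- \frac{1}{10}\right)\right) - 29\right) - 21165} = \sqrt{\left(41 \left(- \frac{7}{108} - \frac{6}{5}\right) - 29\right) - 21165} = \sqrt{\left(41 \left(- \frac{683}{540}\right) - 29\right) - 21165} = \sqrt{\left(- \frac{28003}{540} - 29\right) - 21165} = \sqrt{- \frac{43663}{540} - 21165} = \sqrt{- \frac{11472763}{540}} = \frac{i \sqrt{172091445}}{90} \approx 145.76 i$)
$h = \frac{i \sqrt{172091445}}{90} \approx 145.76 i$
$h + M = \frac{i \sqrt{172091445}}{90} + 10292 = 10292 + \frac{i \sqrt{172091445}}{90}$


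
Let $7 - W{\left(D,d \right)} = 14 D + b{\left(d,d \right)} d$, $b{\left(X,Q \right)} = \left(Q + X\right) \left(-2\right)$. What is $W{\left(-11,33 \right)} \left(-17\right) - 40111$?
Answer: $-116900$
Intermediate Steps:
$b{\left(X,Q \right)} = - 2 Q - 2 X$
$W{\left(D,d \right)} = 7 - 14 D + 4 d^{2}$ ($W{\left(D,d \right)} = 7 - \left(14 D + \left(- 2 d - 2 d\right) d\right) = 7 - \left(14 D + - 4 d d\right) = 7 - \left(14 D - 4 d^{2}\right) = 7 - \left(- 4 d^{2} + 14 D\right) = 7 - 14 D + 4 d^{2}$)
$W{\left(-11,33 \right)} \left(-17\right) - 40111 = \left(7 - -154 + 4 \cdot 33^{2}\right) \left(-17\right) - 40111 = \left(7 + 154 + 4 \cdot 1089\right) \left(-17\right) - 40111 = \left(7 + 154 + 4356\right) \left(-17\right) - 40111 = 4517 \left(-17\right) - 40111 = -76789 - 40111 = -116900$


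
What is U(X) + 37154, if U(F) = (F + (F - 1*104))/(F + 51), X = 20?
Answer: 2637870/71 ≈ 37153.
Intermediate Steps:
U(F) = (-104 + 2*F)/(51 + F) (U(F) = (F + (F - 104))/(51 + F) = (F + (-104 + F))/(51 + F) = (-104 + 2*F)/(51 + F))
U(X) + 37154 = 2*(-52 + 20)/(51 + 20) + 37154 = 2*(-32)/71 + 37154 = 2*(1/71)*(-32) + 37154 = -64/71 + 37154 = 2637870/71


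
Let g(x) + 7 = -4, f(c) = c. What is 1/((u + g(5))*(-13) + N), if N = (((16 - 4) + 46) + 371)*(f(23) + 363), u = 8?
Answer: 1/165633 ≈ 6.0374e-6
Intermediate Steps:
g(x) = -11 (g(x) = -7 - 4 = -11)
N = 165594 (N = (((16 - 4) + 46) + 371)*(23 + 363) = ((12 + 46) + 371)*386 = (58 + 371)*386 = 429*386 = 165594)
1/((u + g(5))*(-13) + N) = 1/((8 - 11)*(-13) + 165594) = 1/(-3*(-13) + 165594) = 1/(39 + 165594) = 1/165633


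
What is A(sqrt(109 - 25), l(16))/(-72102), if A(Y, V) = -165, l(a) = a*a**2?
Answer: 55/24034 ≈ 0.0022884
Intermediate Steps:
l(a) = a**3
A(sqrt(109 - 25), l(16))/(-72102) = -165/(-72102) = -165*(-1/72102) = 55/24034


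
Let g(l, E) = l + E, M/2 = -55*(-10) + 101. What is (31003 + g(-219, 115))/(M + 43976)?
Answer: 30899/45278 ≈ 0.68243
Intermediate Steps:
M = 1302 (M = 2*(-55*(-10) + 101) = 2*(550 + 101) = 2*651 = 1302)
g(l, E) = E + l
(31003 + g(-219, 115))/(M + 43976) = (31003 + (115 - 219))/(1302 + 43976) = (31003 - 104)/45278 = 30899*(1/45278) = 30899/45278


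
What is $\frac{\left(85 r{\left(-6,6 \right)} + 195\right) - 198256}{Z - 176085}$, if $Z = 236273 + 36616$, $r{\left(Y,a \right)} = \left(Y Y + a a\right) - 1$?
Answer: $- \frac{96013}{48402} \approx -1.9837$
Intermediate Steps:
$r{\left(Y,a \right)} = -1 + Y^{2} + a^{2}$ ($r{\left(Y,a \right)} = \left(Y^{2} + a^{2}\right) - 1 = -1 + Y^{2} + a^{2}$)
$Z = 272889$
$\frac{\left(85 r{\left(-6,6 \right)} + 195\right) - 198256}{Z - 176085} = \frac{\left(85 \left(-1 + \left(-6\right)^{2} + 6^{2}\right) + 195\right) - 198256}{272889 - 176085} = \frac{\left(85 \left(-1 + 36 + 36\right) + 195\right) - 198256}{96804} = \left(\left(85 \cdot 71 + 195\right) - 198256\right) \frac{1}{96804} = \left(\left(6035 + 195\right) - 198256\right) \frac{1}{96804} = \left(6230 - 198256\right) \frac{1}{96804} = \left(-192026\right) \frac{1}{96804} = - \frac{96013}{48402}$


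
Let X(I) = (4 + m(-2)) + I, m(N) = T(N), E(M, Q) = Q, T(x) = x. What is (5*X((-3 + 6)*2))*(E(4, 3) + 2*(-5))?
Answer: -280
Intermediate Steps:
m(N) = N
X(I) = 2 + I (X(I) = (4 - 2) + I = 2 + I)
(5*X((-3 + 6)*2))*(E(4, 3) + 2*(-5)) = (5*(2 + (-3 + 6)*2))*(3 + 2*(-5)) = (5*(2 + 3*2))*(3 - 10) = (5*(2 + 6))*(-7) = (5*8)*(-7) = 40*(-7) = -280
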